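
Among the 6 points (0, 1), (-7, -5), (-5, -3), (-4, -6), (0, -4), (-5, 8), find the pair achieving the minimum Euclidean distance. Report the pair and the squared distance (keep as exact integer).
Pair = ((-7, -5), (-5, -3)); squared distance = 8

Compute all C(6, 2) = 15 pairwise squared distances (x_i − x_j)² + (y_i − y_j)². The minimum is 8, attained by the pair ((-7, -5), (-5, -3)).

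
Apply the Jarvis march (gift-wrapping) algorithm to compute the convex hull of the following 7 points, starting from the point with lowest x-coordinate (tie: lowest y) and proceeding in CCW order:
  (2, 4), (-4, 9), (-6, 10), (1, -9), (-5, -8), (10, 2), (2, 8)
Hull (CCW) = [(-6, 10), (-5, -8), (1, -9), (10, 2), (2, 8)]

Jarvis march: at each step, from the current hull vertex p, select the next vertex q as the point such that every other point lies strictly to the left of (or on) the directed line p → q. (Equivalently: for every other point r, the cross product (q − p) × (r − p) ≥ 0.)
Starting point (lowest x, tie lowest y): (-6, 10). Wrap until returning to start. Resulting hull: (-6, 10), (-5, -8), (1, -9), (10, 2), (2, 8).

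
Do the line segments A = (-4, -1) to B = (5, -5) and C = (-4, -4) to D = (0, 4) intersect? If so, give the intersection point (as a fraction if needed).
Yes; intersection at (-61/22, -17/11) (t = 3/22 on AB, s = 27/88 on CD)

Parametrize AB as A + t(B − A) = (-4 + 9 t, -1 + -4 t) and CD as C + s(D − C) = (-4 + 4 s, -4 + 8 s). Solve the linear system for (t, s). Determinant = -88 ≠ 0, so a unique intersection of the containing lines exists. Solution: t = 3/22, s = 27/88 — both in [0, 1], so the segments cross. Intersection point: (-61/22, -17/11).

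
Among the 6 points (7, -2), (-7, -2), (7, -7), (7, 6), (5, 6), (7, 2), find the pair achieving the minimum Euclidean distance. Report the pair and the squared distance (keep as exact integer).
Pair = ((7, 6), (5, 6)); squared distance = 4

Compute all C(6, 2) = 15 pairwise squared distances (x_i − x_j)² + (y_i − y_j)². The minimum is 4, attained by the pair ((7, 6), (5, 6)).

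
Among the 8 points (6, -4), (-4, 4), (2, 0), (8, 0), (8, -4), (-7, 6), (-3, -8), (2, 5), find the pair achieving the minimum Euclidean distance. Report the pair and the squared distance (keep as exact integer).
Pair = ((6, -4), (8, -4)); squared distance = 4

Compute all C(8, 2) = 28 pairwise squared distances (x_i − x_j)² + (y_i − y_j)². The minimum is 4, attained by the pair ((6, -4), (8, -4)).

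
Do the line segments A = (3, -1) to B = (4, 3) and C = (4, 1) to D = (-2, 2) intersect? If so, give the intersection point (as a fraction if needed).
Yes; intersection at (88/25, 27/25) (t = 13/25 on AB, s = 2/25 on CD)

Parametrize AB as A + t(B − A) = (3 + 1 t, -1 + 4 t) and CD as C + s(D − C) = (4 + -6 s, 1 + 1 s). Solve the linear system for (t, s). Determinant = -25 ≠ 0, so a unique intersection of the containing lines exists. Solution: t = 13/25, s = 2/25 — both in [0, 1], so the segments cross. Intersection point: (88/25, 27/25).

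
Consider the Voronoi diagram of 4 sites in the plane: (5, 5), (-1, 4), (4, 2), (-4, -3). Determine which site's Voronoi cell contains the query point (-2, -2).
Nearest site = (-4, -3)

The Voronoi cell of site s contains exactly those query points closer to s than to any other site. Compute squared distances from q = (-2, -2) to each site:
  (-4 − -2)² + (-3 − -2)² = 5
  (-1 − -2)² + (4 − -2)² = 37
  (4 − -2)² + (2 − -2)² = 52
  (5 − -2)² + (5 − -2)² = 98
Minimum is attained by (-4, -3), so q lies in its Voronoi cell.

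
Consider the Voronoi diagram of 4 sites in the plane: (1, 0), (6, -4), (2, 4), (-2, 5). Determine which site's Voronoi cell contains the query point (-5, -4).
Nearest site = (1, 0)

The Voronoi cell of site s contains exactly those query points closer to s than to any other site. Compute squared distances from q = (-5, -4) to each site:
  (1 − -5)² + (0 − -4)² = 52
  (-2 − -5)² + (5 − -4)² = 90
  (2 − -5)² + (4 − -4)² = 113
  (6 − -5)² + (-4 − -4)² = 121
Minimum is attained by (1, 0), so q lies in its Voronoi cell.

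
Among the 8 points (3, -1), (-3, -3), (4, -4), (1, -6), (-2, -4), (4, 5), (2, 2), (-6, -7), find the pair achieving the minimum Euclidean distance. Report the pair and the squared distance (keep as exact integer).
Pair = ((-3, -3), (-2, -4)); squared distance = 2

Compute all C(8, 2) = 28 pairwise squared distances (x_i − x_j)² + (y_i − y_j)². The minimum is 2, attained by the pair ((-3, -3), (-2, -4)).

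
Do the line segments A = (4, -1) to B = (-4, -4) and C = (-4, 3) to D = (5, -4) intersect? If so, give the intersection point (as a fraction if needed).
Yes; intersection at (172/83, -143/83) (t = 20/83 on AB, s = 56/83 on CD)

Parametrize AB as A + t(B − A) = (4 + -8 t, -1 + -3 t) and CD as C + s(D − C) = (-4 + 9 s, 3 + -7 s). Solve the linear system for (t, s). Determinant = -83 ≠ 0, so a unique intersection of the containing lines exists. Solution: t = 20/83, s = 56/83 — both in [0, 1], so the segments cross. Intersection point: (172/83, -143/83).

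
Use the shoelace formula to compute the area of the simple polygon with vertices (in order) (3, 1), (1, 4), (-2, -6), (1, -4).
Area = 20

Shoelace formula: Area = (1/2) |Σ_i (x_i · y_{i+1} − x_{i+1} · y_i)| (indices mod n). Compute each cross term:
  (3)(4) − (1)(1) = 11
  (1)(-6) − (-2)(4) = 2
  (-2)(-4) − (1)(-6) = 14
  (1)(1) − (3)(-4) = 13
Sum = 40, so (signed) Area = 40/2 = 20, |Area| = 20.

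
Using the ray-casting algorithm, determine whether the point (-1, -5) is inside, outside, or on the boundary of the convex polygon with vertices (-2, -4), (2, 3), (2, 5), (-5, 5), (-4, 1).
The point (-1, -5) lies strictly outside the polygon

Cast a horizontal ray to the right from the query point and count how many polygon edges it crosses (each edge strictly once or zero times, handled with the usual half-open convention). 
Parity of crossings → even ⇒ outside.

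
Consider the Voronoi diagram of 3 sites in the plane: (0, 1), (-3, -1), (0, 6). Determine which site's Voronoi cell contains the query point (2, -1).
Nearest site = (0, 1)

The Voronoi cell of site s contains exactly those query points closer to s than to any other site. Compute squared distances from q = (2, -1) to each site:
  (0 − 2)² + (1 − -1)² = 8
  (-3 − 2)² + (-1 − -1)² = 25
  (0 − 2)² + (6 − -1)² = 53
Minimum is attained by (0, 1), so q lies in its Voronoi cell.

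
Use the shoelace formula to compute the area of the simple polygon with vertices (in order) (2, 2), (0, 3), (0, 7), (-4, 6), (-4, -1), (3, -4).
Area = 95/2

Shoelace formula: Area = (1/2) |Σ_i (x_i · y_{i+1} − x_{i+1} · y_i)| (indices mod n). Compute each cross term:
  (2)(3) − (0)(2) = 6
  (0)(7) − (0)(3) = 0
  (0)(6) − (-4)(7) = 28
  (-4)(-1) − (-4)(6) = 28
  (-4)(-4) − (3)(-1) = 19
  (3)(2) − (2)(-4) = 14
Sum = 95, so (signed) Area = 95/2 = 95/2, |Area| = 95/2.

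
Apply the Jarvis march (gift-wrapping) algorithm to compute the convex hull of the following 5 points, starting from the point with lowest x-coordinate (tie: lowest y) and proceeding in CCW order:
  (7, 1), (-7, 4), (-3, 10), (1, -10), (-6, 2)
Hull (CCW) = [(-7, 4), (-6, 2), (1, -10), (7, 1), (-3, 10)]

Jarvis march: at each step, from the current hull vertex p, select the next vertex q as the point such that every other point lies strictly to the left of (or on) the directed line p → q. (Equivalently: for every other point r, the cross product (q − p) × (r − p) ≥ 0.)
Starting point (lowest x, tie lowest y): (-7, 4). Wrap until returning to start. Resulting hull: (-7, 4), (-6, 2), (1, -10), (7, 1), (-3, 10).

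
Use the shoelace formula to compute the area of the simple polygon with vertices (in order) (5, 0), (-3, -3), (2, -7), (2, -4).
Area = 19

Shoelace formula: Area = (1/2) |Σ_i (x_i · y_{i+1} − x_{i+1} · y_i)| (indices mod n). Compute each cross term:
  (5)(-3) − (-3)(0) = -15
  (-3)(-7) − (2)(-3) = 27
  (2)(-4) − (2)(-7) = 6
  (2)(0) − (5)(-4) = 20
Sum = 38, so (signed) Area = 38/2 = 19, |Area| = 19.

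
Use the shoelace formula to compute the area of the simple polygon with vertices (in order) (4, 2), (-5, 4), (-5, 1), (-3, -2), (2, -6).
Area = 52

Shoelace formula: Area = (1/2) |Σ_i (x_i · y_{i+1} − x_{i+1} · y_i)| (indices mod n). Compute each cross term:
  (4)(4) − (-5)(2) = 26
  (-5)(1) − (-5)(4) = 15
  (-5)(-2) − (-3)(1) = 13
  (-3)(-6) − (2)(-2) = 22
  (2)(2) − (4)(-6) = 28
Sum = 104, so (signed) Area = 104/2 = 52, |Area| = 52.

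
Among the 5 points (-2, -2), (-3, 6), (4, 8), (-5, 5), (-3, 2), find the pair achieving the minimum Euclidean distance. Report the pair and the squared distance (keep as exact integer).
Pair = ((-3, 6), (-5, 5)); squared distance = 5

Compute all C(5, 2) = 10 pairwise squared distances (x_i − x_j)² + (y_i − y_j)². The minimum is 5, attained by the pair ((-3, 6), (-5, 5)).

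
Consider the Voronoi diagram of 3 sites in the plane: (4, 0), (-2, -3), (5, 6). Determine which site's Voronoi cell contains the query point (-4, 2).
Nearest site = (-2, -3)

The Voronoi cell of site s contains exactly those query points closer to s than to any other site. Compute squared distances from q = (-4, 2) to each site:
  (-2 − -4)² + (-3 − 2)² = 29
  (4 − -4)² + (0 − 2)² = 68
  (5 − -4)² + (6 − 2)² = 97
Minimum is attained by (-2, -3), so q lies in its Voronoi cell.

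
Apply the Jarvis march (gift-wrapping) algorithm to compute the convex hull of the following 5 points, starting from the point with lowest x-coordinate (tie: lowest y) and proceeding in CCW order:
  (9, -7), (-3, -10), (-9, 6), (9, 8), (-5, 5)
Hull (CCW) = [(-9, 6), (-3, -10), (9, -7), (9, 8)]

Jarvis march: at each step, from the current hull vertex p, select the next vertex q as the point such that every other point lies strictly to the left of (or on) the directed line p → q. (Equivalently: for every other point r, the cross product (q − p) × (r − p) ≥ 0.)
Starting point (lowest x, tie lowest y): (-9, 6). Wrap until returning to start. Resulting hull: (-9, 6), (-3, -10), (9, -7), (9, 8).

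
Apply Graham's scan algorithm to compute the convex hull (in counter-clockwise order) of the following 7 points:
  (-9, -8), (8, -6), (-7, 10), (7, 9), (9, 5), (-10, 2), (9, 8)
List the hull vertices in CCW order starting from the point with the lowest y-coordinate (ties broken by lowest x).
Hull (CCW) = [(-9, -8), (8, -6), (9, 5), (9, 8), (7, 9), (-7, 10), (-10, 2)]

Graham scan procedure:
  1. Find the pivot p₀ = point with lowest y (tie → lowest x): (-9, -8).
  2. Sort the remaining points by polar angle around p₀.
  3. Walk through sorted points, maintaining a stack; pop the top while the last three entries make a non-left turn (cross product ≤ 0).
  4. Final stack is the convex hull in CCW order: (-9, -8), (8, -6), (9, 5), (9, 8), (7, 9), (-7, 10), (-10, 2).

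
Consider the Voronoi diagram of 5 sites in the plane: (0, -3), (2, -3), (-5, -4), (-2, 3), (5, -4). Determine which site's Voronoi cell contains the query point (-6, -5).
Nearest site = (-5, -4)

The Voronoi cell of site s contains exactly those query points closer to s than to any other site. Compute squared distances from q = (-6, -5) to each site:
  (-5 − -6)² + (-4 − -5)² = 2
  (0 − -6)² + (-3 − -5)² = 40
  (2 − -6)² + (-3 − -5)² = 68
  (-2 − -6)² + (3 − -5)² = 80
  (5 − -6)² + (-4 − -5)² = 122
Minimum is attained by (-5, -4), so q lies in its Voronoi cell.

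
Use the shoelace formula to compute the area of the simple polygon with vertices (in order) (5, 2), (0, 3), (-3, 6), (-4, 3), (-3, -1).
Area = 51/2

Shoelace formula: Area = (1/2) |Σ_i (x_i · y_{i+1} − x_{i+1} · y_i)| (indices mod n). Compute each cross term:
  (5)(3) − (0)(2) = 15
  (0)(6) − (-3)(3) = 9
  (-3)(3) − (-4)(6) = 15
  (-4)(-1) − (-3)(3) = 13
  (-3)(2) − (5)(-1) = -1
Sum = 51, so (signed) Area = 51/2 = 51/2, |Area| = 51/2.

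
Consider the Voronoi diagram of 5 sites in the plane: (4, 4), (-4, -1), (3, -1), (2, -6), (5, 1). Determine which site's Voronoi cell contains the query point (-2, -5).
Nearest site = (2, -6)

The Voronoi cell of site s contains exactly those query points closer to s than to any other site. Compute squared distances from q = (-2, -5) to each site:
  (2 − -2)² + (-6 − -5)² = 17
  (-4 − -2)² + (-1 − -5)² = 20
  (3 − -2)² + (-1 − -5)² = 41
  (5 − -2)² + (1 − -5)² = 85
  (4 − -2)² + (4 − -5)² = 117
Minimum is attained by (2, -6), so q lies in its Voronoi cell.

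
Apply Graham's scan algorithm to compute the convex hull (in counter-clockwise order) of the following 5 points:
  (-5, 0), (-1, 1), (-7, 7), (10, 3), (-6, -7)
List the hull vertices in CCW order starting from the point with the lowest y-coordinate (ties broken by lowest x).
Hull (CCW) = [(-6, -7), (10, 3), (-7, 7)]

Graham scan procedure:
  1. Find the pivot p₀ = point with lowest y (tie → lowest x): (-6, -7).
  2. Sort the remaining points by polar angle around p₀.
  3. Walk through sorted points, maintaining a stack; pop the top while the last three entries make a non-left turn (cross product ≤ 0).
  4. Final stack is the convex hull in CCW order: (-6, -7), (10, 3), (-7, 7).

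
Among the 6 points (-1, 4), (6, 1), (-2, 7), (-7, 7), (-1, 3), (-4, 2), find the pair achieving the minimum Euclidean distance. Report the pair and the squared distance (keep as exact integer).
Pair = ((-1, 4), (-1, 3)); squared distance = 1

Compute all C(6, 2) = 15 pairwise squared distances (x_i − x_j)² + (y_i − y_j)². The minimum is 1, attained by the pair ((-1, 4), (-1, 3)).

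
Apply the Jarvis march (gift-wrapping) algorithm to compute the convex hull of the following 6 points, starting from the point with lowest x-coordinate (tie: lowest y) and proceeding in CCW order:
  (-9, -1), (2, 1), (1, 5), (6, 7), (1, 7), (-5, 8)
Hull (CCW) = [(-9, -1), (2, 1), (6, 7), (-5, 8)]

Jarvis march: at each step, from the current hull vertex p, select the next vertex q as the point such that every other point lies strictly to the left of (or on) the directed line p → q. (Equivalently: for every other point r, the cross product (q − p) × (r − p) ≥ 0.)
Starting point (lowest x, tie lowest y): (-9, -1). Wrap until returning to start. Resulting hull: (-9, -1), (2, 1), (6, 7), (-5, 8).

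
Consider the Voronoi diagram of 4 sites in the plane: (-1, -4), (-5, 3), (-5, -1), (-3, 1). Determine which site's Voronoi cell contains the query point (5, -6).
Nearest site = (-1, -4)

The Voronoi cell of site s contains exactly those query points closer to s than to any other site. Compute squared distances from q = (5, -6) to each site:
  (-1 − 5)² + (-4 − -6)² = 40
  (-3 − 5)² + (1 − -6)² = 113
  (-5 − 5)² + (-1 − -6)² = 125
  (-5 − 5)² + (3 − -6)² = 181
Minimum is attained by (-1, -4), so q lies in its Voronoi cell.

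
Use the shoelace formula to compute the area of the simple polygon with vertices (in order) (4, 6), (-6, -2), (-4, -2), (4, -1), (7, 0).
Area = 93/2

Shoelace formula: Area = (1/2) |Σ_i (x_i · y_{i+1} − x_{i+1} · y_i)| (indices mod n). Compute each cross term:
  (4)(-2) − (-6)(6) = 28
  (-6)(-2) − (-4)(-2) = 4
  (-4)(-1) − (4)(-2) = 12
  (4)(0) − (7)(-1) = 7
  (7)(6) − (4)(0) = 42
Sum = 93, so (signed) Area = 93/2 = 93/2, |Area| = 93/2.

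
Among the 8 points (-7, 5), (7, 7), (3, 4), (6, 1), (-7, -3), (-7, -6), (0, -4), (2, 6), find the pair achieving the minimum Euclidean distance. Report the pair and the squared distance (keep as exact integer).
Pair = ((3, 4), (2, 6)); squared distance = 5

Compute all C(8, 2) = 28 pairwise squared distances (x_i − x_j)² + (y_i − y_j)². The minimum is 5, attained by the pair ((3, 4), (2, 6)).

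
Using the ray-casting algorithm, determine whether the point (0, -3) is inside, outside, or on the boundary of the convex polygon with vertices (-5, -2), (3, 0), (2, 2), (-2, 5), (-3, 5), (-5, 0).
The point (0, -3) lies strictly outside the polygon

Cast a horizontal ray to the right from the query point and count how many polygon edges it crosses (each edge strictly once or zero times, handled with the usual half-open convention). 
Parity of crossings → even ⇒ outside.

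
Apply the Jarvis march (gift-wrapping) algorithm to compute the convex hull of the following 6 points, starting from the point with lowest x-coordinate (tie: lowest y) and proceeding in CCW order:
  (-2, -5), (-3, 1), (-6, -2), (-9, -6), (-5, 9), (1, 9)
Hull (CCW) = [(-9, -6), (-2, -5), (1, 9), (-5, 9)]

Jarvis march: at each step, from the current hull vertex p, select the next vertex q as the point such that every other point lies strictly to the left of (or on) the directed line p → q. (Equivalently: for every other point r, the cross product (q − p) × (r − p) ≥ 0.)
Starting point (lowest x, tie lowest y): (-9, -6). Wrap until returning to start. Resulting hull: (-9, -6), (-2, -5), (1, 9), (-5, 9).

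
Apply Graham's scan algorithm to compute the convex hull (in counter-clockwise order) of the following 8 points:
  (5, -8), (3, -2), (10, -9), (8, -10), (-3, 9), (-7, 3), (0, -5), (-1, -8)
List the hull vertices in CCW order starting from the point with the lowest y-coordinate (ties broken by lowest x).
Hull (CCW) = [(8, -10), (10, -9), (-3, 9), (-7, 3), (-1, -8)]

Graham scan procedure:
  1. Find the pivot p₀ = point with lowest y (tie → lowest x): (8, -10).
  2. Sort the remaining points by polar angle around p₀.
  3. Walk through sorted points, maintaining a stack; pop the top while the last three entries make a non-left turn (cross product ≤ 0).
  4. Final stack is the convex hull in CCW order: (8, -10), (10, -9), (-3, 9), (-7, 3), (-1, -8).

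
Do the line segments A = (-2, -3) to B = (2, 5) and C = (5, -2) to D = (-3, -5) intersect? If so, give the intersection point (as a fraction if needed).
No (intersection of containing lines falls outside at least one segment)

Parametrize and solve: t = -1/4, s = 1. At least one of these is outside [0, 1], so the segments do not intersect.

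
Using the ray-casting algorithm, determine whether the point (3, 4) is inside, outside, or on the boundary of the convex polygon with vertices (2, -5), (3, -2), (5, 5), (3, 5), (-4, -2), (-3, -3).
The point (3, 4) lies strictly inside the polygon

Cast a horizontal ray to the right from the query point and count how many polygon edges it crosses (each edge strictly once or zero times, handled with the usual half-open convention). 
Parity of crossings → odd ⇒ inside.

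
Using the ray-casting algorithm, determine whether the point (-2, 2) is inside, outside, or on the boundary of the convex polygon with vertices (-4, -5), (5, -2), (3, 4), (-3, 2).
The point (-2, 2) lies strictly inside the polygon

Cast a horizontal ray to the right from the query point and count how many polygon edges it crosses (each edge strictly once or zero times, handled with the usual half-open convention). 
Parity of crossings → odd ⇒ inside.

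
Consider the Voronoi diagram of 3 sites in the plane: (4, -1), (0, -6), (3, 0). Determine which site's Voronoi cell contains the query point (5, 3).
Nearest site = (3, 0)

The Voronoi cell of site s contains exactly those query points closer to s than to any other site. Compute squared distances from q = (5, 3) to each site:
  (3 − 5)² + (0 − 3)² = 13
  (4 − 5)² + (-1 − 3)² = 17
  (0 − 5)² + (-6 − 3)² = 106
Minimum is attained by (3, 0), so q lies in its Voronoi cell.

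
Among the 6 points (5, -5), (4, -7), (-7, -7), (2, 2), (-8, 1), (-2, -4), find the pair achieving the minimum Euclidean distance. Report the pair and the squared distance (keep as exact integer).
Pair = ((5, -5), (4, -7)); squared distance = 5

Compute all C(6, 2) = 15 pairwise squared distances (x_i − x_j)² + (y_i − y_j)². The minimum is 5, attained by the pair ((5, -5), (4, -7)).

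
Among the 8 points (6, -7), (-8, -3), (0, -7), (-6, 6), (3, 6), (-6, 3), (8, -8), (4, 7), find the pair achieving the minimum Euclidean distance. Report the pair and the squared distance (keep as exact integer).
Pair = ((3, 6), (4, 7)); squared distance = 2

Compute all C(8, 2) = 28 pairwise squared distances (x_i − x_j)² + (y_i − y_j)². The minimum is 2, attained by the pair ((3, 6), (4, 7)).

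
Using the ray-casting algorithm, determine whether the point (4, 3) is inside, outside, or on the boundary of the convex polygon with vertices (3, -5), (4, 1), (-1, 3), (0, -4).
The point (4, 3) lies strictly outside the polygon

Cast a horizontal ray to the right from the query point and count how many polygon edges it crosses (each edge strictly once or zero times, handled with the usual half-open convention). 
Parity of crossings → even ⇒ outside.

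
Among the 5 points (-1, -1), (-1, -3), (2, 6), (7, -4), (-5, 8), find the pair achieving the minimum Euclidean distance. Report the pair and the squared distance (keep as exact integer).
Pair = ((-1, -1), (-1, -3)); squared distance = 4

Compute all C(5, 2) = 10 pairwise squared distances (x_i − x_j)² + (y_i − y_j)². The minimum is 4, attained by the pair ((-1, -1), (-1, -3)).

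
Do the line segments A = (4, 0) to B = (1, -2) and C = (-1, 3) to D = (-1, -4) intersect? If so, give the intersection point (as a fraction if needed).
No (intersection of containing lines falls outside at least one segment)

Parametrize and solve: t = 5/3, s = 19/21. At least one of these is outside [0, 1], so the segments do not intersect.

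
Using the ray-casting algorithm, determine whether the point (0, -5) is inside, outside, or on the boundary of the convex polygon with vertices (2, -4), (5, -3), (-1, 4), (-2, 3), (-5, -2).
The point (0, -5) lies strictly outside the polygon

Cast a horizontal ray to the right from the query point and count how many polygon edges it crosses (each edge strictly once or zero times, handled with the usual half-open convention). 
Parity of crossings → even ⇒ outside.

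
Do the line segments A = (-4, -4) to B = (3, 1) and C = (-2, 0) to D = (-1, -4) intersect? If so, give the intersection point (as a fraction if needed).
Yes; intersection at (-16/11, -24/11) (t = 4/11 on AB, s = 6/11 on CD)

Parametrize AB as A + t(B − A) = (-4 + 7 t, -4 + 5 t) and CD as C + s(D − C) = (-2 + 1 s, 0 + -4 s). Solve the linear system for (t, s). Determinant = 33 ≠ 0, so a unique intersection of the containing lines exists. Solution: t = 4/11, s = 6/11 — both in [0, 1], so the segments cross. Intersection point: (-16/11, -24/11).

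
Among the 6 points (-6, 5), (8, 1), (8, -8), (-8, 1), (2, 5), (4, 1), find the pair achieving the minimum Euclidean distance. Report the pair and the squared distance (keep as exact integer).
Pair = ((8, 1), (4, 1)); squared distance = 16

Compute all C(6, 2) = 15 pairwise squared distances (x_i − x_j)² + (y_i − y_j)². The minimum is 16, attained by the pair ((8, 1), (4, 1)).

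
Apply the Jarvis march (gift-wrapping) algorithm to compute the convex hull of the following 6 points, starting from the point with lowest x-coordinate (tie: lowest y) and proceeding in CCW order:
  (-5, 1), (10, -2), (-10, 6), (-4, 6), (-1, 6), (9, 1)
Hull (CCW) = [(-10, 6), (-5, 1), (10, -2), (9, 1), (-1, 6)]

Jarvis march: at each step, from the current hull vertex p, select the next vertex q as the point such that every other point lies strictly to the left of (or on) the directed line p → q. (Equivalently: for every other point r, the cross product (q − p) × (r − p) ≥ 0.)
Starting point (lowest x, tie lowest y): (-10, 6). Wrap until returning to start. Resulting hull: (-10, 6), (-5, 1), (10, -2), (9, 1), (-1, 6).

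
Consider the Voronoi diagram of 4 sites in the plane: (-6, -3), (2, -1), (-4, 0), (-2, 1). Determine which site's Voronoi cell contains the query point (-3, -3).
Nearest site = (-6, -3)

The Voronoi cell of site s contains exactly those query points closer to s than to any other site. Compute squared distances from q = (-3, -3) to each site:
  (-6 − -3)² + (-3 − -3)² = 9
  (-4 − -3)² + (0 − -3)² = 10
  (-2 − -3)² + (1 − -3)² = 17
  (2 − -3)² + (-1 − -3)² = 29
Minimum is attained by (-6, -3), so q lies in its Voronoi cell.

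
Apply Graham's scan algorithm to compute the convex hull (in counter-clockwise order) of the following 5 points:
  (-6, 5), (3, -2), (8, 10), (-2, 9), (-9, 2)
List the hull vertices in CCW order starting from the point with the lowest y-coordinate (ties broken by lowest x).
Hull (CCW) = [(3, -2), (8, 10), (-2, 9), (-9, 2)]

Graham scan procedure:
  1. Find the pivot p₀ = point with lowest y (tie → lowest x): (3, -2).
  2. Sort the remaining points by polar angle around p₀.
  3. Walk through sorted points, maintaining a stack; pop the top while the last three entries make a non-left turn (cross product ≤ 0).
  4. Final stack is the convex hull in CCW order: (3, -2), (8, 10), (-2, 9), (-9, 2).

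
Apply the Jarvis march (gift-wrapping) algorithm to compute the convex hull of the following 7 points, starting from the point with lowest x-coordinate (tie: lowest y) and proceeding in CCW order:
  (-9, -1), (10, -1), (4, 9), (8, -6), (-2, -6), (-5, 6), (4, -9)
Hull (CCW) = [(-9, -1), (-2, -6), (4, -9), (8, -6), (10, -1), (4, 9), (-5, 6)]

Jarvis march: at each step, from the current hull vertex p, select the next vertex q as the point such that every other point lies strictly to the left of (or on) the directed line p → q. (Equivalently: for every other point r, the cross product (q − p) × (r − p) ≥ 0.)
Starting point (lowest x, tie lowest y): (-9, -1). Wrap until returning to start. Resulting hull: (-9, -1), (-2, -6), (4, -9), (8, -6), (10, -1), (4, 9), (-5, 6).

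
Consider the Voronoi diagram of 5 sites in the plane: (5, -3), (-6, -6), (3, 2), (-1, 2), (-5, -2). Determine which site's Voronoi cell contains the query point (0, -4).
Nearest site = (5, -3)

The Voronoi cell of site s contains exactly those query points closer to s than to any other site. Compute squared distances from q = (0, -4) to each site:
  (5 − 0)² + (-3 − -4)² = 26
  (-5 − 0)² + (-2 − -4)² = 29
  (-1 − 0)² + (2 − -4)² = 37
  (-6 − 0)² + (-6 − -4)² = 40
  (3 − 0)² + (2 − -4)² = 45
Minimum is attained by (5, -3), so q lies in its Voronoi cell.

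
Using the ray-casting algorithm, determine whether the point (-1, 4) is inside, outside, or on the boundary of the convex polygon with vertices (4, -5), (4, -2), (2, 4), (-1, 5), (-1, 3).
The point (-1, 4) lies on the polygon boundary

Boundary check: the query satisfies the collinearity and bounding-box conditions for some polygon edge, so it lies exactly on the boundary.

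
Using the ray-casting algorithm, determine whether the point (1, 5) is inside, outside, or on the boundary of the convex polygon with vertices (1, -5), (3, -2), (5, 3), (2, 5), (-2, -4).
The point (1, 5) lies strictly outside the polygon

Cast a horizontal ray to the right from the query point and count how many polygon edges it crosses (each edge strictly once or zero times, handled with the usual half-open convention). 
Parity of crossings → even ⇒ outside.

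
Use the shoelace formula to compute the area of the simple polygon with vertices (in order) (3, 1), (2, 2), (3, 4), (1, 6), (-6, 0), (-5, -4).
Area = 87/2

Shoelace formula: Area = (1/2) |Σ_i (x_i · y_{i+1} − x_{i+1} · y_i)| (indices mod n). Compute each cross term:
  (3)(2) − (2)(1) = 4
  (2)(4) − (3)(2) = 2
  (3)(6) − (1)(4) = 14
  (1)(0) − (-6)(6) = 36
  (-6)(-4) − (-5)(0) = 24
  (-5)(1) − (3)(-4) = 7
Sum = 87, so (signed) Area = 87/2 = 87/2, |Area| = 87/2.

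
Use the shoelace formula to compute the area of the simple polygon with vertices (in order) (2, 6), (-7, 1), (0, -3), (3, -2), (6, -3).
Area = 119/2

Shoelace formula: Area = (1/2) |Σ_i (x_i · y_{i+1} − x_{i+1} · y_i)| (indices mod n). Compute each cross term:
  (2)(1) − (-7)(6) = 44
  (-7)(-3) − (0)(1) = 21
  (0)(-2) − (3)(-3) = 9
  (3)(-3) − (6)(-2) = 3
  (6)(6) − (2)(-3) = 42
Sum = 119, so (signed) Area = 119/2 = 119/2, |Area| = 119/2.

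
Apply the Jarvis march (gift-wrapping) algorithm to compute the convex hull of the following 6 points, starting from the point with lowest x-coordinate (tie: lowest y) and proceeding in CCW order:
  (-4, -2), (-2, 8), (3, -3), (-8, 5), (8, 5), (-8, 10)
Hull (CCW) = [(-8, 5), (-4, -2), (3, -3), (8, 5), (-8, 10)]

Jarvis march: at each step, from the current hull vertex p, select the next vertex q as the point such that every other point lies strictly to the left of (or on) the directed line p → q. (Equivalently: for every other point r, the cross product (q − p) × (r − p) ≥ 0.)
Starting point (lowest x, tie lowest y): (-8, 5). Wrap until returning to start. Resulting hull: (-8, 5), (-4, -2), (3, -3), (8, 5), (-8, 10).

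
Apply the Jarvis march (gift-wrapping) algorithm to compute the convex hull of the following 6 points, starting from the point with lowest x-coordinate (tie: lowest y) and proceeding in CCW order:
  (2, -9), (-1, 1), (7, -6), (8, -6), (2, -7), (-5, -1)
Hull (CCW) = [(-5, -1), (2, -9), (8, -6), (-1, 1)]

Jarvis march: at each step, from the current hull vertex p, select the next vertex q as the point such that every other point lies strictly to the left of (or on) the directed line p → q. (Equivalently: for every other point r, the cross product (q − p) × (r − p) ≥ 0.)
Starting point (lowest x, tie lowest y): (-5, -1). Wrap until returning to start. Resulting hull: (-5, -1), (2, -9), (8, -6), (-1, 1).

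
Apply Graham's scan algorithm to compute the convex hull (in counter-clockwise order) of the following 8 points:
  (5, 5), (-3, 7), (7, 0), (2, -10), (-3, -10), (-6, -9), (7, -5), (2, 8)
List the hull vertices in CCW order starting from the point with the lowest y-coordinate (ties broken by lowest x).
Hull (CCW) = [(-3, -10), (2, -10), (7, -5), (7, 0), (5, 5), (2, 8), (-3, 7), (-6, -9)]

Graham scan procedure:
  1. Find the pivot p₀ = point with lowest y (tie → lowest x): (-3, -10).
  2. Sort the remaining points by polar angle around p₀.
  3. Walk through sorted points, maintaining a stack; pop the top while the last three entries make a non-left turn (cross product ≤ 0).
  4. Final stack is the convex hull in CCW order: (-3, -10), (2, -10), (7, -5), (7, 0), (5, 5), (2, 8), (-3, 7), (-6, -9).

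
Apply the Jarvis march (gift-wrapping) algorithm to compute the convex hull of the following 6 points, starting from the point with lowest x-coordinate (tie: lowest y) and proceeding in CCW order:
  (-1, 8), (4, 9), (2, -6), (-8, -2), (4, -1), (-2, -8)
Hull (CCW) = [(-8, -2), (-2, -8), (2, -6), (4, -1), (4, 9), (-1, 8)]

Jarvis march: at each step, from the current hull vertex p, select the next vertex q as the point such that every other point lies strictly to the left of (or on) the directed line p → q. (Equivalently: for every other point r, the cross product (q − p) × (r − p) ≥ 0.)
Starting point (lowest x, tie lowest y): (-8, -2). Wrap until returning to start. Resulting hull: (-8, -2), (-2, -8), (2, -6), (4, -1), (4, 9), (-1, 8).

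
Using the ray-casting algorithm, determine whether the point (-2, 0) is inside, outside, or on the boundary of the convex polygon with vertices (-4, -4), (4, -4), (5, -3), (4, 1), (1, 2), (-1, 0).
The point (-2, 0) lies strictly outside the polygon

Cast a horizontal ray to the right from the query point and count how many polygon edges it crosses (each edge strictly once or zero times, handled with the usual half-open convention). 
Parity of crossings → even ⇒ outside.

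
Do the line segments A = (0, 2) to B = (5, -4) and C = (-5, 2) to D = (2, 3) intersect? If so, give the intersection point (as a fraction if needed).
No (intersection of containing lines falls outside at least one segment)

Parametrize and solve: t = -5/47, s = 30/47. At least one of these is outside [0, 1], so the segments do not intersect.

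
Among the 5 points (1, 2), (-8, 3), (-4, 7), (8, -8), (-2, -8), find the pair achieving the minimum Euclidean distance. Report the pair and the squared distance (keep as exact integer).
Pair = ((-8, 3), (-4, 7)); squared distance = 32

Compute all C(5, 2) = 10 pairwise squared distances (x_i − x_j)² + (y_i − y_j)². The minimum is 32, attained by the pair ((-8, 3), (-4, 7)).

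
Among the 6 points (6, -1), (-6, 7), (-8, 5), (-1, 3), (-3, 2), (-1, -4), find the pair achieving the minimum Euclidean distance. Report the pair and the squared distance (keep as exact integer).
Pair = ((-1, 3), (-3, 2)); squared distance = 5

Compute all C(6, 2) = 15 pairwise squared distances (x_i − x_j)² + (y_i − y_j)². The minimum is 5, attained by the pair ((-1, 3), (-3, 2)).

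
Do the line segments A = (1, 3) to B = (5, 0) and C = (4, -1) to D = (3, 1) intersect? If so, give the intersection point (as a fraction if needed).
No (intersection of containing lines falls outside at least one segment)

Parametrize and solve: t = 2/5, s = 7/5. At least one of these is outside [0, 1], so the segments do not intersect.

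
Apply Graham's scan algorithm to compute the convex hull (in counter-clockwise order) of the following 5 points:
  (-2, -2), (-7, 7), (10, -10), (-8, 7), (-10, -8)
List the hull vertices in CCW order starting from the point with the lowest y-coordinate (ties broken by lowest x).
Hull (CCW) = [(10, -10), (-7, 7), (-8, 7), (-10, -8)]

Graham scan procedure:
  1. Find the pivot p₀ = point with lowest y (tie → lowest x): (10, -10).
  2. Sort the remaining points by polar angle around p₀.
  3. Walk through sorted points, maintaining a stack; pop the top while the last three entries make a non-left turn (cross product ≤ 0).
  4. Final stack is the convex hull in CCW order: (10, -10), (-7, 7), (-8, 7), (-10, -8).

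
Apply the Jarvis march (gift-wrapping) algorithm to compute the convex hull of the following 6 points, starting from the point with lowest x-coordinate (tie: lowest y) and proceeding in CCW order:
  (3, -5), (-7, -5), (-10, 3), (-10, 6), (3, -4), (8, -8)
Hull (CCW) = [(-10, 3), (-7, -5), (8, -8), (3, -4), (-10, 6)]

Jarvis march: at each step, from the current hull vertex p, select the next vertex q as the point such that every other point lies strictly to the left of (or on) the directed line p → q. (Equivalently: for every other point r, the cross product (q − p) × (r − p) ≥ 0.)
Starting point (lowest x, tie lowest y): (-10, 3). Wrap until returning to start. Resulting hull: (-10, 3), (-7, -5), (8, -8), (3, -4), (-10, 6).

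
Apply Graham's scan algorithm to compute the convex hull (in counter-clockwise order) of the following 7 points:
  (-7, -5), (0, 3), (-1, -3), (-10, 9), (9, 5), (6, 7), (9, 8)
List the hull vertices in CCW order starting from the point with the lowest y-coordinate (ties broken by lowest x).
Hull (CCW) = [(-7, -5), (-1, -3), (9, 5), (9, 8), (-10, 9)]

Graham scan procedure:
  1. Find the pivot p₀ = point with lowest y (tie → lowest x): (-7, -5).
  2. Sort the remaining points by polar angle around p₀.
  3. Walk through sorted points, maintaining a stack; pop the top while the last three entries make a non-left turn (cross product ≤ 0).
  4. Final stack is the convex hull in CCW order: (-7, -5), (-1, -3), (9, 5), (9, 8), (-10, 9).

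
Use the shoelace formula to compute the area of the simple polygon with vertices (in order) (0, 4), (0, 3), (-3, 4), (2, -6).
Area = 27/2

Shoelace formula: Area = (1/2) |Σ_i (x_i · y_{i+1} − x_{i+1} · y_i)| (indices mod n). Compute each cross term:
  (0)(3) − (0)(4) = 0
  (0)(4) − (-3)(3) = 9
  (-3)(-6) − (2)(4) = 10
  (2)(4) − (0)(-6) = 8
Sum = 27, so (signed) Area = 27/2 = 27/2, |Area| = 27/2.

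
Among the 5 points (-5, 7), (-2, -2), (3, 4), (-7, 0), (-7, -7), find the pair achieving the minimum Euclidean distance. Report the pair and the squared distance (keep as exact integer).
Pair = ((-2, -2), (-7, 0)); squared distance = 29

Compute all C(5, 2) = 10 pairwise squared distances (x_i − x_j)² + (y_i − y_j)². The minimum is 29, attained by the pair ((-2, -2), (-7, 0)).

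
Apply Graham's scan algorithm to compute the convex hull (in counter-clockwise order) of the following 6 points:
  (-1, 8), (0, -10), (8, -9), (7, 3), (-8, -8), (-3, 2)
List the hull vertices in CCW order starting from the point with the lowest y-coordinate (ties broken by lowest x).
Hull (CCW) = [(0, -10), (8, -9), (7, 3), (-1, 8), (-8, -8)]

Graham scan procedure:
  1. Find the pivot p₀ = point with lowest y (tie → lowest x): (0, -10).
  2. Sort the remaining points by polar angle around p₀.
  3. Walk through sorted points, maintaining a stack; pop the top while the last three entries make a non-left turn (cross product ≤ 0).
  4. Final stack is the convex hull in CCW order: (0, -10), (8, -9), (7, 3), (-1, 8), (-8, -8).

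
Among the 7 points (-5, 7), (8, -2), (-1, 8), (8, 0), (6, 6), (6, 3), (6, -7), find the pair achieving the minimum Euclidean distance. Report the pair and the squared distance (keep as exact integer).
Pair = ((8, -2), (8, 0)); squared distance = 4

Compute all C(7, 2) = 21 pairwise squared distances (x_i − x_j)² + (y_i − y_j)². The minimum is 4, attained by the pair ((8, -2), (8, 0)).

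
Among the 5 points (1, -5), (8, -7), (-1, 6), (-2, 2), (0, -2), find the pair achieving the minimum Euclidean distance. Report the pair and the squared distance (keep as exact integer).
Pair = ((1, -5), (0, -2)); squared distance = 10

Compute all C(5, 2) = 10 pairwise squared distances (x_i − x_j)² + (y_i − y_j)². The minimum is 10, attained by the pair ((1, -5), (0, -2)).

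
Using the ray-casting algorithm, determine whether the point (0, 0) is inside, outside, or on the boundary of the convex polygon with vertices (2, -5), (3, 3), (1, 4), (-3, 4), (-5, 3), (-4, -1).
The point (0, 0) lies strictly inside the polygon

Cast a horizontal ray to the right from the query point and count how many polygon edges it crosses (each edge strictly once or zero times, handled with the usual half-open convention). 
Parity of crossings → odd ⇒ inside.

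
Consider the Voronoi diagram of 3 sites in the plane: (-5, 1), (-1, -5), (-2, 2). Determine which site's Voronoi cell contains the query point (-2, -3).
Nearest site = (-1, -5)

The Voronoi cell of site s contains exactly those query points closer to s than to any other site. Compute squared distances from q = (-2, -3) to each site:
  (-1 − -2)² + (-5 − -3)² = 5
  (-5 − -2)² + (1 − -3)² = 25
  (-2 − -2)² + (2 − -3)² = 25
Minimum is attained by (-1, -5), so q lies in its Voronoi cell.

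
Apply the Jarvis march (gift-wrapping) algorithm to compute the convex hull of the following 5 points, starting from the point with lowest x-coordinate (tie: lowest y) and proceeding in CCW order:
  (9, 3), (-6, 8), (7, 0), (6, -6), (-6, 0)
Hull (CCW) = [(-6, 0), (6, -6), (9, 3), (-6, 8)]

Jarvis march: at each step, from the current hull vertex p, select the next vertex q as the point such that every other point lies strictly to the left of (or on) the directed line p → q. (Equivalently: for every other point r, the cross product (q − p) × (r − p) ≥ 0.)
Starting point (lowest x, tie lowest y): (-6, 0). Wrap until returning to start. Resulting hull: (-6, 0), (6, -6), (9, 3), (-6, 8).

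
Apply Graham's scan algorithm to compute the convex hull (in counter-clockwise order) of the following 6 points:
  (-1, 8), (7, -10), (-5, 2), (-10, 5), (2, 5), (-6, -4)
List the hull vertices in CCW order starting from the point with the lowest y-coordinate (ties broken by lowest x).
Hull (CCW) = [(7, -10), (2, 5), (-1, 8), (-10, 5), (-6, -4)]

Graham scan procedure:
  1. Find the pivot p₀ = point with lowest y (tie → lowest x): (7, -10).
  2. Sort the remaining points by polar angle around p₀.
  3. Walk through sorted points, maintaining a stack; pop the top while the last three entries make a non-left turn (cross product ≤ 0).
  4. Final stack is the convex hull in CCW order: (7, -10), (2, 5), (-1, 8), (-10, 5), (-6, -4).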